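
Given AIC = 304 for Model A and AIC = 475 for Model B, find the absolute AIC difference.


Compute |304 - 475| = 171.
Model A has the smaller AIC.

171


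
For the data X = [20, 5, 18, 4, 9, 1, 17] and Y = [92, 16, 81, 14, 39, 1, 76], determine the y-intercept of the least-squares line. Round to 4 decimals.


The slope is b1 = 4.8223.
Sample means are xbar = 10.5714 and ybar = 45.5714.
Intercept: b0 = 45.5714 - (4.8223)(10.5714) = -5.4071.

-5.4071


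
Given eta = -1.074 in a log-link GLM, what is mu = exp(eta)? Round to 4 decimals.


mu = exp(eta) = exp(-1.074).
= 0.3416.

0.3416


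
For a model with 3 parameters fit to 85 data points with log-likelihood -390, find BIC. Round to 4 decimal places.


k * ln(n) = 3 * ln(85) = 3 * 4.442651 = 13.327953.
-2 * loglik = -2 * (-390) = 780.
BIC = 13.327953 + 780 = 793.327953, which rounds to 793.3280.

793.3280


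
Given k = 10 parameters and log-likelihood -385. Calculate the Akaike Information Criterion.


Compute:
2k = 2*10 = 20.
-2*loglik = -2*(-385) = 770.
AIC = 20 + 770 = 790.

790


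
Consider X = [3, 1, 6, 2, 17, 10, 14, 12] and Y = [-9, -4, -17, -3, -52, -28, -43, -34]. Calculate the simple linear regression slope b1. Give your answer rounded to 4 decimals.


First compute the means: xbar = 8.1250, ybar = -23.7500.
Then S_xx = sum((xi - xbar)^2) = 250.8750.
S_xy = sum((xi - xbar)(yi - ybar)) = -769.2500.
b1 = S_xy / S_xx = -769.2500 / 250.8750 = -3.0663.

-3.0663


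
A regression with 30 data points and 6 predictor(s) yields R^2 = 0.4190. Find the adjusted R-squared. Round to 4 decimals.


Adjusted R^2 = 1 - (1 - R^2) * (n-1)/(n-p-1).
(1 - R^2) = 0.5810.
(n-1)/(n-p-1) = 29/23.
(1 - R^2) * (n-1) = 0.5810 * 29 = 16.8490.
Divide by (n-p-1): 16.8490 / 23 = 0.7326.
Adj R^2 = 1 - 0.7326 = 0.2674.

0.2674


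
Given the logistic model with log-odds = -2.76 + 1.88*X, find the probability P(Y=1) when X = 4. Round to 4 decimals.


Compute z = -2.76 + (1.88)(4) = 4.7600.
exp(-z) = 0.0086.
P = 1/(1 + 0.0086) = 0.9915.

0.9915


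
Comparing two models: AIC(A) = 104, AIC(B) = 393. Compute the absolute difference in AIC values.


|AIC_A - AIC_B| = |104 - 393| = 289.
Model A is preferred (lower AIC).

289


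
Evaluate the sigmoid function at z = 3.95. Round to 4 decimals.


First, exp(-3.9500) = 0.0193.
Then sigma(z) = 1/(1 + 0.0193) = 0.9811.

0.9811


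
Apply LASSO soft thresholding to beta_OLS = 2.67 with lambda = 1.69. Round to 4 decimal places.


|beta_OLS| = 2.67.
lambda = 1.69.
Since |beta| > lambda, coefficient = sign(beta)*(|beta| - lambda) = 0.9800.
Result = 0.9800.

0.9800


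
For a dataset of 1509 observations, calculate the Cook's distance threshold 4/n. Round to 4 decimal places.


Cook's distance cutoff = 4/n = 4/1509.
= 0.0027.

0.0027


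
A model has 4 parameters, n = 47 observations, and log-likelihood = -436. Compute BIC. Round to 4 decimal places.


Compute k*ln(n) = 4*ln(47) = 4*3.850148 = 15.400592.
Then -2*loglik = 872.
BIC = 15.400592 + 872 = 887.400592, which rounds to 887.4006.

887.4006


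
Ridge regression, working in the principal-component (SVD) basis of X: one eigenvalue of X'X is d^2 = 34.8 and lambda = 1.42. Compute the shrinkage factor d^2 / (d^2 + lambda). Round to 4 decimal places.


d^2 + lambda = 34.8 + 1.42 = 36.2200.
Shrinkage factor = 34.8/36.2200 = 0.9608.

0.9608


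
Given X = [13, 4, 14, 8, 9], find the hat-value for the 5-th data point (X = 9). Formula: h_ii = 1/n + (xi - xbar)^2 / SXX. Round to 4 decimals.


Compute xbar = 9.6000 with n = 5 observations.
SXX = 65.2000.
Leverage = 1/5 + (9 - 9.6000)^2/65.2000 = 0.2055.

0.2055


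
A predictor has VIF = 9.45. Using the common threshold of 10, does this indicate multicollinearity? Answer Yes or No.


The threshold is 10.
VIF = 9.45 is < 10.
Multicollinearity indication: No.

No


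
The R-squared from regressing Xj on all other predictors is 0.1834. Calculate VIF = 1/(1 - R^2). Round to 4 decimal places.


Denominator: 1 - 0.1834 = 0.8166.
VIF = 1 / 0.8166 = 1.2246.

1.2246


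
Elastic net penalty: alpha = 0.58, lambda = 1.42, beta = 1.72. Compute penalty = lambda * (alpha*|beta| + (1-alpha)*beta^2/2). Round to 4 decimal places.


L1 component = 0.58 * |1.72| = 0.9976.
L2 component = 0.42 * 1.72^2 / 2 = 0.6213.
Penalty = 1.42 * (0.9976 + 0.6213) = 1.42 * 1.6189 = 2.2988.

2.2988


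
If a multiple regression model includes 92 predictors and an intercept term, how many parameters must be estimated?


Total coefficients = number of predictors + 1 (for the intercept).
= 92 + 1 = 93.

93


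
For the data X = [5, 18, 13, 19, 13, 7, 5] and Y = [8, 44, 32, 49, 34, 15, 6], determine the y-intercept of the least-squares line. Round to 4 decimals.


First find the slope: b1 = 2.9243.
Means: xbar = 11.4286, ybar = 26.8571.
b0 = ybar - b1 * xbar = 26.8571 - 2.9243 * 11.4286 = -6.5640.

-6.5640


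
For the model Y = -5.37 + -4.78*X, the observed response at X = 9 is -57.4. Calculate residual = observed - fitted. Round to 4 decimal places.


Compute yhat = -5.37 + (-4.78)(9) = -48.3900.
Residual = actual - predicted = -57.4 - -48.3900 = -9.0100.

-9.0100


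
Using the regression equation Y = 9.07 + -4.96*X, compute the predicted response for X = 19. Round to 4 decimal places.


Plug X = 19 into Y = 9.07 + -4.96*X:
Y = 9.07 + -94.2400 = -85.1700.

-85.1700


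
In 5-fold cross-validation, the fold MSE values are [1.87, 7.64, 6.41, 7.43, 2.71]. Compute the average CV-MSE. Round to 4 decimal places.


Sum of fold MSEs = 26.0600.
Average = 26.0600 / 5 = 5.2120.

5.2120


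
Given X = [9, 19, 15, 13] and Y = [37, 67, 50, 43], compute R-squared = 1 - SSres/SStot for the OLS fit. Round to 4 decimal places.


The fitted line is Y = 6.9808 + 3.0192*X.
SSres = 30.7308, SStot = 504.7500.
R^2 = 1 - SSres/SStot = 0.9391.

0.9391


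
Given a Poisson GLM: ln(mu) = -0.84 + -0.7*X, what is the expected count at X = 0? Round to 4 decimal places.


eta = -0.84 + -0.7 * 0 = -0.8400.
mu = exp(-0.8400) = 0.4317.

0.4317


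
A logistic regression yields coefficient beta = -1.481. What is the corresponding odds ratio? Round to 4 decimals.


Odds ratio = exp(beta) = exp(-1.481).
= 0.2274.

0.2274


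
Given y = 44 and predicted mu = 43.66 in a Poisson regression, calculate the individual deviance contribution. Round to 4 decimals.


y/mu = 44/43.66 = 1.007787 (approx.), and ln(44/43.66) = 0.007757.
y * ln(y/mu) = 44 * 0.007757 = 0.341308.
y - mu = 0.34.
D = 2 * (0.341308 - 0.34) = 0.002616, which rounds to 0.0026.

0.0026


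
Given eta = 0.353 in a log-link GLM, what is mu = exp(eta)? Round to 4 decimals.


Apply the inverse link:
mu = e^0.353 = 1.4233.

1.4233


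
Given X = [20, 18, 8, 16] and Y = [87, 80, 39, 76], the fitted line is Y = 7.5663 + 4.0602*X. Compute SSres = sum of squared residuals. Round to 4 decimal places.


For each point, residual = actual - predicted.
Residuals: [-1.7703, -0.6499, -1.0479, 3.4705].
Sum of squared residuals = 16.6988.

16.6988


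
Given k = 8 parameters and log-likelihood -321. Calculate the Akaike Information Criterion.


AIC = 2k - 2*loglik = 2(8) - 2(-321).
= 16 + 642 = 658.

658


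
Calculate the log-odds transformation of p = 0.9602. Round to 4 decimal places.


1 - p = 0.0398.
p/(1-p) = 24.1256.
logit = ln(24.1256) = 3.1833.

3.1833


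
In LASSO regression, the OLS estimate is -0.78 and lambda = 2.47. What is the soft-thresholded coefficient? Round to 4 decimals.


|beta_OLS| = 0.78.
lambda = 2.47.
Since |beta| <= lambda, the coefficient is set to 0.
Result = 0.0000.

0.0000


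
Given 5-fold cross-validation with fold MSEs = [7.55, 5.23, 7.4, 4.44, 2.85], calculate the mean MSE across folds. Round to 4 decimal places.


Sum of fold MSEs = 27.4700.
Average = 27.4700 / 5 = 5.4940.

5.4940


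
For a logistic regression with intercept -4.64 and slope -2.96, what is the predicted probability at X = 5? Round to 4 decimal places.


Compute z = -4.64 + (-2.96)(5) = -19.4400.
exp(-z) = 277130757.0821.
P = 1/(1 + 277130757.0821) = 0.0000.

0.0000


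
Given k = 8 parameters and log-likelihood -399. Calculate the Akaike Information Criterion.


AIC = 2k - 2*loglik = 2(8) - 2(-399).
= 16 + 798 = 814.

814


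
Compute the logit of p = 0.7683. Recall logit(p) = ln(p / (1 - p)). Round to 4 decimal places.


1 - p = 0.2317.
p/(1-p) = 3.3159.
logit = ln(3.3159) = 1.1987.

1.1987


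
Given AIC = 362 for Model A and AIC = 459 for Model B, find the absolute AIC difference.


Compute |362 - 459| = 97.
Model A has the smaller AIC.

97


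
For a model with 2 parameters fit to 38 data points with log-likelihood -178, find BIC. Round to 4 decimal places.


ln(38) = 3.637586.
k * ln(n) = 2 * 3.637586 = 7.275172.
-2L = 356.
BIC = 7.275172 + 356 = 363.275172, which rounds to 363.2752.

363.2752


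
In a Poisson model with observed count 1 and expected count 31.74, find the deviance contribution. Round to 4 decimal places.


y/mu = 1/31.74 = 0.031506 (approx.), and ln(1/31.74) = -3.457578.
y * ln(y/mu) = 1 * -3.457578 = -3.457578.
y - mu = -30.74.
D = 2 * (-3.457578 - -30.74) = 54.564844, which rounds to 54.5648.

54.5648


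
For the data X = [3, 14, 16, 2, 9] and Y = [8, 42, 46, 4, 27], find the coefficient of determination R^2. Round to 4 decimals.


The fitted line is Y = -1.2771 + 3.0315*X.
SSres = 3.8426, SStot = 1463.2000.
R^2 = 1 - SSres/SStot = 0.9974.

0.9974


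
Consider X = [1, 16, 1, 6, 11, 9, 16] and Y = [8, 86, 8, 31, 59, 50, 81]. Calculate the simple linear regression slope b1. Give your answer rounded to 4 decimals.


First compute the means: xbar = 8.5714, ybar = 46.1429.
Then S_xx = sum((xi - xbar)^2) = 237.7143.
S_xy = sum((xi - xbar)(yi - ybar)) = 1204.4286.
b1 = S_xy / S_xx = 1204.4286 / 237.7143 = 5.0667.

5.0667


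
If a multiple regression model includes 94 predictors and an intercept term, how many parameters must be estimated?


Total coefficients = number of predictors + 1 (for the intercept).
= 94 + 1 = 95.

95


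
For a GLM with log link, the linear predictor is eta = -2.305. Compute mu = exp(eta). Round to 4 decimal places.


Apply the inverse link:
mu = e^-2.305 = 0.0998.

0.0998


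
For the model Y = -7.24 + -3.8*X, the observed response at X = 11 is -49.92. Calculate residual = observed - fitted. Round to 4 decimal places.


Compute yhat = -7.24 + (-3.8)(11) = -49.0400.
Residual = actual - predicted = -49.92 - -49.0400 = -0.8800.

-0.8800


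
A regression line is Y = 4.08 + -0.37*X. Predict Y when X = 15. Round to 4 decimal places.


Plug X = 15 into Y = 4.08 + -0.37*X:
Y = 4.08 + -5.5500 = -1.4700.

-1.4700


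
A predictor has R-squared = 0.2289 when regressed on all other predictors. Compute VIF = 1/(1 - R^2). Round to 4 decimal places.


VIF = 1 / (1 - 0.2289).
= 1 / 0.7711 = 1.2968.

1.2968


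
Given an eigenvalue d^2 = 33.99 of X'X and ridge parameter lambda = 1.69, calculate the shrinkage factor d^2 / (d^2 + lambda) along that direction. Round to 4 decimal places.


Compute the denominator: 33.99 + 1.69 = 35.6800.
Shrinkage factor = 33.99 / 35.6800 = 0.9526.

0.9526


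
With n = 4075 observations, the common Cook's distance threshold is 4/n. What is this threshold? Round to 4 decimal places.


Cook's distance cutoff = 4/n = 4/4075.
= 0.0010.

0.0010


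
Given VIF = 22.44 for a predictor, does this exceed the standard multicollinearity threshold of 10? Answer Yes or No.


Check: VIF = 22.44 vs threshold = 10.
Since 22.44 >= 10, the answer is Yes.

Yes


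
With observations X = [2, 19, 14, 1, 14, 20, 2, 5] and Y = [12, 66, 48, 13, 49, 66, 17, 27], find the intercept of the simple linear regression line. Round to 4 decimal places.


The slope is b1 = 2.8478.
Sample means are xbar = 9.6250 and ybar = 37.2500.
Intercept: b0 = 37.2500 - (2.8478)(9.6250) = 9.8402.

9.8402


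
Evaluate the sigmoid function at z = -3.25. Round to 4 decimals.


First, exp(3.2500) = 25.7903.
Then sigma(z) = 1/(1 + 25.7903) = 0.0373.

0.0373


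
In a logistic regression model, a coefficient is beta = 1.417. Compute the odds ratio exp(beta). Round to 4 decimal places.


The odds ratio is computed as:
OR = e^(1.417) = 4.1247.

4.1247


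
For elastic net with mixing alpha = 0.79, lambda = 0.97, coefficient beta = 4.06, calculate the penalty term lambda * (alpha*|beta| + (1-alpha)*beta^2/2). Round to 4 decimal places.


Compute:
L1 = 0.79 * 4.06 = 3.2074.
L2 = 0.21 * 4.06^2 / 2 = 1.7308.
Penalty = 0.97 * (3.2074 + 1.7308) = 4.7900.

4.7900


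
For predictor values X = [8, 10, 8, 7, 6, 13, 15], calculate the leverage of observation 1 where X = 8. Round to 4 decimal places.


Mean of X: xbar = 9.5714.
SXX = 65.7143.
For X = 8: h = 1/7 + (8 - 9.5714)^2/65.7143 = 0.1804.

0.1804


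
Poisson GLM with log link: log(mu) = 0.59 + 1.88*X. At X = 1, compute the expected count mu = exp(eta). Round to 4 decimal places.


Compute eta = 0.59 + 1.88 * 1 = 2.4700.
Apply inverse link: mu = e^2.4700 = 11.8224.

11.8224


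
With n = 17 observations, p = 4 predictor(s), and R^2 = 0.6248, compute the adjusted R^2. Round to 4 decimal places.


Adjusted R^2 = 1 - (1 - R^2) * (n-1)/(n-p-1).
(1 - R^2) = 0.3752.
(n-1)/(n-p-1) = 16/12.
(1 - R^2) * (n-1) = 0.3752 * 16 = 6.0032.
Divide by (n-p-1): 6.0032 / 12 = 0.5003.
Adj R^2 = 1 - 0.5003 = 0.4997.

0.4997


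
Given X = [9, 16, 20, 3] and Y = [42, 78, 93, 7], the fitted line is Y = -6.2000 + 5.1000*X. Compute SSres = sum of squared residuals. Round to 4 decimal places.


Compute predicted values, then residuals = yi - yhat_i.
Residuals: [2.3000, 2.6000, -2.8000, -2.1000].
SSres = sum(residual^2) = 24.3000.

24.3000


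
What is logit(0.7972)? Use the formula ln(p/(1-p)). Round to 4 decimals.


Compute the odds: 0.7972/0.2028 = 3.9310.
Take the natural log: ln(3.9310) = 1.3689.

1.3689


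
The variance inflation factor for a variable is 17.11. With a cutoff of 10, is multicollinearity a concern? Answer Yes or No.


Compare VIF = 17.11 to the threshold of 10.
17.11 >= 10, so the answer is Yes.

Yes


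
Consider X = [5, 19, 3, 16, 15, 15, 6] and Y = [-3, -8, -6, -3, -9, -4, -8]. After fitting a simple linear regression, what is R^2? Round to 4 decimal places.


Fit the OLS line: b0 = -5.2462, b1 = -0.0541.
SSres = 38.1380.
SStot = 38.8571.
R^2 = 1 - 38.1380/38.8571 = 0.0185.

0.0185


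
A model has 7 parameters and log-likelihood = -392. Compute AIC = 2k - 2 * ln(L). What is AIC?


AIC = 2*7 - 2*(-392).
= 14 + 784 = 798.

798


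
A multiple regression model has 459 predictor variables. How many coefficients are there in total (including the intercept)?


Including the intercept, the model has 459 predictor coefficients + 1 intercept.
Total = 460.

460


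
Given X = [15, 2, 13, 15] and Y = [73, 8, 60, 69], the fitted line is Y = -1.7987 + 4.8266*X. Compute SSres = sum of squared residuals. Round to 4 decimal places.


Compute predicted values, then residuals = yi - yhat_i.
Residuals: [2.3997, 0.1455, -0.9471, -1.6003].
SSres = sum(residual^2) = 9.2377.

9.2377


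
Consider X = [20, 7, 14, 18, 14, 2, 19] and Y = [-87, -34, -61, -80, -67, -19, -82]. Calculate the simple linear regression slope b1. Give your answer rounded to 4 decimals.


The sample means are xbar = 13.4286 and ybar = -61.4286.
Compute S_xx = 267.7143 and S_xy = -1031.7143.
Slope b1 = S_xy / S_xx = -1031.7143 / 267.7143 = -3.8538.

-3.8538


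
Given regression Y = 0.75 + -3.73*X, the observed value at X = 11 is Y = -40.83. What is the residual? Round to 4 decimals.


Fitted value at X = 11 is yhat = 0.75 + -3.73*11 = -40.2800.
Residual = -40.83 - -40.2800 = -0.5500.

-0.5500


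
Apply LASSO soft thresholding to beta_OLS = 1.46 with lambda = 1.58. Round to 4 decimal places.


|beta_OLS| = 1.46.
lambda = 1.58.
Since |beta| <= lambda, the coefficient is set to 0.
Result = 0.0000.

0.0000


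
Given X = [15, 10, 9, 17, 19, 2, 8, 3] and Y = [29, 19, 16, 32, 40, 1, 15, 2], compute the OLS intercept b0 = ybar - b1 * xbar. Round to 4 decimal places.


The slope is b1 = 2.2189.
Sample means are xbar = 10.3750 and ybar = 19.2500.
Intercept: b0 = 19.2500 - (2.2189)(10.3750) = -3.7706.

-3.7706


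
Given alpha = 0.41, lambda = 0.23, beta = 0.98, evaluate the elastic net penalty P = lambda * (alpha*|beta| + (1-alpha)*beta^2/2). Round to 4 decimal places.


alpha * |beta| = 0.41 * 0.98 = 0.4018.
(1-alpha) * beta^2/2 = 0.59 * 0.9604/2 = 0.2833.
Total = 0.23 * (0.4018 + 0.2833) = 0.1576.

0.1576


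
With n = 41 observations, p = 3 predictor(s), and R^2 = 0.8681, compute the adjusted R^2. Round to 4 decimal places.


Adjusted R^2 = 1 - (1 - R^2) * (n-1)/(n-p-1).
(1 - R^2) = 0.1319.
(n-1)/(n-p-1) = 40/37.
(1 - R^2) * (n-1) = 0.1319 * 40 = 5.2760.
Divide by (n-p-1): 5.2760 / 37 = 0.1426.
Adj R^2 = 1 - 0.1426 = 0.8574.

0.8574


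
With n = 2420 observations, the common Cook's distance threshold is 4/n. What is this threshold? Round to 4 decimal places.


The threshold is 4/n.
4/2420 = 0.0017.

0.0017


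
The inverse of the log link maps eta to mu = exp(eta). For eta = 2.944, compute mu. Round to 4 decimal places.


mu = exp(eta) = exp(2.944).
= 18.9917.

18.9917


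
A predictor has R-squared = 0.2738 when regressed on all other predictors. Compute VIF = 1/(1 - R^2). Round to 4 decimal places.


Using VIF = 1/(1 - R^2_j):
1 - 0.2738 = 0.7262.
VIF = 1.3770.

1.3770


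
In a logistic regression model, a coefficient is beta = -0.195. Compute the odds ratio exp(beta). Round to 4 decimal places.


The odds ratio is computed as:
OR = e^(-0.195) = 0.8228.

0.8228


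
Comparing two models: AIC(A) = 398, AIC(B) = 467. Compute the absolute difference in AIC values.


|AIC_A - AIC_B| = |398 - 467| = 69.
Model A is preferred (lower AIC).

69


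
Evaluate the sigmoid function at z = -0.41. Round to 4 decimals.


exp(0.4100) = 1.5068.
1 + exp(-z) = 2.5068.
sigmoid = 1/2.5068 = 0.3989.

0.3989


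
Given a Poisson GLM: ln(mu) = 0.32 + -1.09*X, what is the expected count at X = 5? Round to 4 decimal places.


eta = 0.32 + -1.09 * 5 = -5.1300.
mu = exp(-5.1300) = 0.0059.

0.0059


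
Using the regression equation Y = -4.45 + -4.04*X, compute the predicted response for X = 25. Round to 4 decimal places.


Plug X = 25 into Y = -4.45 + -4.04*X:
Y = -4.45 + -101.0000 = -105.4500.

-105.4500


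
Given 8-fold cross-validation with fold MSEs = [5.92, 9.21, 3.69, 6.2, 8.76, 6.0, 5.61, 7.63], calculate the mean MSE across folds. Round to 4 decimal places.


Total MSE across folds = 53.0200.
CV-MSE = 53.0200/8 = 6.6275.

6.6275


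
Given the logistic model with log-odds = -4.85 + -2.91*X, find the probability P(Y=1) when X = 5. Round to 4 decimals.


z = -4.85 + -2.91 * 5 = -19.4000.
Sigmoid: P = 1 / (1 + exp(19.4000)) = 0.0000.

0.0000


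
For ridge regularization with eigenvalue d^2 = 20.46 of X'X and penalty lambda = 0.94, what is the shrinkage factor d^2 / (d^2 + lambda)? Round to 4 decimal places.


Compute the denominator: 20.46 + 0.94 = 21.4000.
Shrinkage factor = 20.46 / 21.4000 = 0.9561.

0.9561


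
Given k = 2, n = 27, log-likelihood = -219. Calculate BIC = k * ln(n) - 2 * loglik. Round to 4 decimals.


k * ln(n) = 2 * ln(27) = 2 * 3.295837 = 6.591674.
-2 * loglik = -2 * (-219) = 438.
BIC = 6.591674 + 438 = 444.591674, which rounds to 444.5917.

444.5917


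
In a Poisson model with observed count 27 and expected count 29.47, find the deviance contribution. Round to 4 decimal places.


First: ln(27/29.47) = -0.087536.
Then: 27 * -0.087536 = -2.363472.
y - mu = 27 - 29.47 = -2.47.
D = 2(-2.363472 - -2.47) = 0.213056, which rounds to 0.2131.

0.2131


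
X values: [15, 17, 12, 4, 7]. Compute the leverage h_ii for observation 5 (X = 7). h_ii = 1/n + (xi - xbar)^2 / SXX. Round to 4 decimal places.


Compute xbar = 11.0000 with n = 5 observations.
SXX = 118.0000.
Leverage = 1/5 + (7 - 11.0000)^2/118.0000 = 0.3356.

0.3356


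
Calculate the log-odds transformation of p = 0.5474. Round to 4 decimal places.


Compute the odds: 0.5474/0.4526 = 1.2095.
Take the natural log: ln(1.2095) = 0.1902.

0.1902


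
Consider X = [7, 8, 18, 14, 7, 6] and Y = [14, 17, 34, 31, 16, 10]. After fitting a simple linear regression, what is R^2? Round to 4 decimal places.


Fit the OLS line: b0 = 0.6723, b1 = 1.9661.
SSres = 21.1977.
SStot = 477.3333.
R^2 = 1 - 21.1977/477.3333 = 0.9556.

0.9556


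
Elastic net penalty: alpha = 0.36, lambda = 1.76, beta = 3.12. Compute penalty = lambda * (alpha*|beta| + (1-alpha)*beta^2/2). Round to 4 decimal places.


L1 component = 0.36 * |3.12| = 1.1232.
L2 component = 0.64 * 3.12^2 / 2 = 3.1150.
Penalty = 1.76 * (1.1232 + 3.1150) = 1.76 * 4.2382 = 7.4592.

7.4592


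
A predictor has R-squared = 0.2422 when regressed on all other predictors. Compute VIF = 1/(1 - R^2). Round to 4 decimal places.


Denominator: 1 - 0.2422 = 0.7578.
VIF = 1 / 0.7578 = 1.3196.

1.3196


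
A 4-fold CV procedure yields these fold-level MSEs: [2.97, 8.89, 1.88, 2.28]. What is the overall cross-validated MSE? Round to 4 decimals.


Sum of fold MSEs = 16.0200.
Average = 16.0200 / 4 = 4.0050.

4.0050


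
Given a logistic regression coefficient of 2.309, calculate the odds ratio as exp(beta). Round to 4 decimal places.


exp(2.309) = 10.0644.
So the odds ratio is 10.0644.

10.0644


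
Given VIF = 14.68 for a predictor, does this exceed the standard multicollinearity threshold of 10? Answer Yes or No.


Check: VIF = 14.68 vs threshold = 10.
Since 14.68 >= 10, the answer is Yes.

Yes


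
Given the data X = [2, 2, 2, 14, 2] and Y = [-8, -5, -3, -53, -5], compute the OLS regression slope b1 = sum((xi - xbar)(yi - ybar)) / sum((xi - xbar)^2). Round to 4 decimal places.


The sample means are xbar = 4.4000 and ybar = -14.8000.
Compute S_xx = 115.2000 and S_xy = -458.4000.
Slope b1 = S_xy / S_xx = -458.4000 / 115.2000 = -3.9792.

-3.9792


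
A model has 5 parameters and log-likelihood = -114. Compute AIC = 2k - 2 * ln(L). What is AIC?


AIC = 2k - 2*loglik = 2(5) - 2(-114).
= 10 + 228 = 238.

238


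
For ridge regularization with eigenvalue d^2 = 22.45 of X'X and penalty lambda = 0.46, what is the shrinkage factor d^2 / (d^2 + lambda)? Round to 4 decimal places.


d^2 + lambda = 22.45 + 0.46 = 22.9100.
Shrinkage factor = 22.45/22.9100 = 0.9799.

0.9799


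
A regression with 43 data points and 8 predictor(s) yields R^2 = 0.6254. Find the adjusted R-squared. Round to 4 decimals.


Using the formula:
(1 - 0.6254) = 0.3746.
Multiply by 42/34: 0.3746 * 42 = 15.7332, then 15.7332 / 34 = 0.4627.
Adj R^2 = 1 - 0.4627 = 0.5373.

0.5373


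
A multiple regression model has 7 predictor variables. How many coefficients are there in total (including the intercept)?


Including the intercept, the model has 7 predictor coefficients + 1 intercept.
Total = 8.

8


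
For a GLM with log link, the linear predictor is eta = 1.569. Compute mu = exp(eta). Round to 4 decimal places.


Apply the inverse link:
mu = e^1.569 = 4.8018.

4.8018


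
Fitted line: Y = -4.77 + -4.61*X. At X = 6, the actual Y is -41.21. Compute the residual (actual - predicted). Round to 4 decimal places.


Fitted value at X = 6 is yhat = -4.77 + -4.61*6 = -32.4300.
Residual = -41.21 - -32.4300 = -8.7800.

-8.7800


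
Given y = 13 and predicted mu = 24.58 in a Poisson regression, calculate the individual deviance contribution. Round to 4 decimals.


Compute y*ln(y/mu) = 13*ln(13/24.58) = 13*-0.636984 = -8.280792.
y - mu = -11.58.
D = 2*(-8.280792 - (-11.58)) = 6.598416, which rounds to 6.5984.

6.5984


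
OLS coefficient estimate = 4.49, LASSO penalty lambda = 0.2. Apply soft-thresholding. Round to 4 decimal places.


|beta_OLS| = 4.49.
lambda = 0.2.
Since |beta| > lambda, coefficient = sign(beta)*(|beta| - lambda) = 4.2900.
Result = 4.2900.

4.2900


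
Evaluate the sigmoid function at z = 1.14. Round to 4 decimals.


Compute exp(-1.1400) = 0.3198.
Sigmoid = 1 / (1 + 0.3198) = 1 / 1.3198 = 0.7577.

0.7577


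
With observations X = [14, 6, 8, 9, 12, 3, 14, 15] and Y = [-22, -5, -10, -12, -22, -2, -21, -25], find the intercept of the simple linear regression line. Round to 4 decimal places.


Compute b1 = -1.9876 from the OLS formula.
With xbar = 10.1250 and ybar = -14.8750, the intercept is:
b0 = -14.8750 - -1.9876 * 10.1250 = 5.2493.

5.2493


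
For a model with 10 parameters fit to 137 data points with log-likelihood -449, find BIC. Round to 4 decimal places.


k * ln(n) = 10 * ln(137) = 10 * 4.919981 = 49.199810.
-2 * loglik = -2 * (-449) = 898.
BIC = 49.199810 + 898 = 947.199810, which rounds to 947.1998.

947.1998


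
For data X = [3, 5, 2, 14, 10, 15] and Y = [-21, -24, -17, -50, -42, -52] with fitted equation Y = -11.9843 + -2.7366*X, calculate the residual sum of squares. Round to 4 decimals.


Predicted values from Y = -11.9843 + -2.7366*X.
Residuals: [-0.8059, 1.6673, 0.4575, 0.2967, -2.6497, 1.0333].
SSres = 11.8153.

11.8153


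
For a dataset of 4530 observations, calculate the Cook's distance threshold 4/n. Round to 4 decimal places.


Using the rule of thumb:
Threshold = 4 / 4530 = 0.0009.

0.0009


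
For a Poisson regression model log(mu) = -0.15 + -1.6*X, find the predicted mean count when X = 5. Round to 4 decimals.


Linear predictor: eta = -0.15 + (-1.6)(5) = -8.1500.
Expected count: mu = exp(-8.1500) = 0.0003.

0.0003


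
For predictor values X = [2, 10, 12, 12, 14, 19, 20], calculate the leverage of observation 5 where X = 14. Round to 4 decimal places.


n = 7, xbar = 12.7143.
SXX = sum((xi - xbar)^2) = 217.4286.
h = 1/7 + (14 - 12.7143)^2 / 217.4286 = 0.1505.

0.1505


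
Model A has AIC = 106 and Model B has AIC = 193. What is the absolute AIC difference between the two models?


|AIC_A - AIC_B| = |106 - 193| = 87.
Model A is preferred (lower AIC).

87


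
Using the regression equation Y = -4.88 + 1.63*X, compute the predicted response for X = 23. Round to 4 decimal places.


Plug X = 23 into Y = -4.88 + 1.63*X:
Y = -4.88 + 37.4900 = 32.6100.

32.6100


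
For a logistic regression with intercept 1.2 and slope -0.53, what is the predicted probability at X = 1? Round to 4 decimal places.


z = 1.2 + -0.53 * 1 = 0.6700.
Sigmoid: P = 1 / (1 + exp(-0.6700)) = 0.6615.

0.6615


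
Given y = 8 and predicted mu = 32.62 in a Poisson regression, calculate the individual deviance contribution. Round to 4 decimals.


First: ln(8/32.62) = -1.405484.
Then: 8 * -1.405484 = -11.243872.
y - mu = 8 - 32.62 = -24.62.
D = 2(-11.243872 - -24.62) = 26.752256, which rounds to 26.7523.

26.7523


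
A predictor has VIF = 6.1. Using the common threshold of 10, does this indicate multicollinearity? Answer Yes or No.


Compare VIF = 6.1 to the threshold of 10.
6.1 < 10, so the answer is No.

No


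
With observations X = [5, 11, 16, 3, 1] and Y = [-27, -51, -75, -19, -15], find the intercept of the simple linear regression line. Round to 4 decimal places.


Compute b1 = -4.0681 from the OLS formula.
With xbar = 7.2000 and ybar = -37.4000, the intercept is:
b0 = -37.4000 - -4.0681 * 7.2000 = -8.1099.

-8.1099


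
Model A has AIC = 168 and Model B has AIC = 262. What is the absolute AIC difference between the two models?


|AIC_A - AIC_B| = |168 - 262| = 94.
Model A is preferred (lower AIC).

94


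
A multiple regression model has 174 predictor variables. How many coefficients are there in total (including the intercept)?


Each predictor gets one coefficient, plus one intercept.
Total parameters = 174 + 1 = 175.

175


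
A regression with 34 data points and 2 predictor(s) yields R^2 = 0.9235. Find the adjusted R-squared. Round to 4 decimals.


Plug in: Adj R^2 = 1 - (1 - 0.9235) * 33/31.
= 1 - 0.0765 * 33/31
= 1 - 2.5245 / 31
= 1 - 0.0814 = 0.9186.

0.9186


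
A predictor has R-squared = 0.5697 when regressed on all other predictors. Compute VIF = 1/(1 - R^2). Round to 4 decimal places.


VIF = 1 / (1 - 0.5697).
= 1 / 0.4303 = 2.3240.

2.3240


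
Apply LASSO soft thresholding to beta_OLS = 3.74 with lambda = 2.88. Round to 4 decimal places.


Check: |3.74| = 3.74 vs lambda = 2.88.
Since |beta| > lambda, coefficient = sign(beta)*(|beta| - lambda) = 0.8600.
Soft-thresholded coefficient = 0.8600.

0.8600


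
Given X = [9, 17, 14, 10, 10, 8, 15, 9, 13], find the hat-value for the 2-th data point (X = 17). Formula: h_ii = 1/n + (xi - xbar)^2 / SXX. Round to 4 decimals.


n = 9, xbar = 11.6667.
SXX = sum((xi - xbar)^2) = 80.0000.
h = 1/9 + (17 - 11.6667)^2 / 80.0000 = 0.4667.

0.4667


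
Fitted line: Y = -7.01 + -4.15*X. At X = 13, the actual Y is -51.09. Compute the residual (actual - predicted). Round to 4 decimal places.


Fitted value at X = 13 is yhat = -7.01 + -4.15*13 = -60.9600.
Residual = -51.09 - -60.9600 = 9.8700.

9.8700


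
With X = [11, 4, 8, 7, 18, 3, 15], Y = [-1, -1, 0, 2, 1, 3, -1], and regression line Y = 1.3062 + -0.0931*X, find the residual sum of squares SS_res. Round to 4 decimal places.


Compute predicted values, then residuals = yi - yhat_i.
Residuals: [-1.2821, -1.9338, -0.5614, 1.3455, 1.3696, 1.9731, -0.9097].
SSres = sum(residual^2) = 14.1054.

14.1054


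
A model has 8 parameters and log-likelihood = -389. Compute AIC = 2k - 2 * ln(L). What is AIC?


Compute:
2k = 2*8 = 16.
-2*loglik = -2*(-389) = 778.
AIC = 16 + 778 = 794.

794


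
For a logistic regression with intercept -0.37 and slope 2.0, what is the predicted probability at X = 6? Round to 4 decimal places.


Compute z = -0.37 + (2.0)(6) = 11.6300.
exp(-z) = 0.0000.
P = 1/(1 + 0.0000) = 1.0000.

1.0000


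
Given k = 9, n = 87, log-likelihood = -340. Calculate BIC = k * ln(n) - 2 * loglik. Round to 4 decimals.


Compute k*ln(n) = 9*ln(87) = 9*4.465908 = 40.193172.
Then -2*loglik = 680.
BIC = 40.193172 + 680 = 720.193172, which rounds to 720.1932.

720.1932


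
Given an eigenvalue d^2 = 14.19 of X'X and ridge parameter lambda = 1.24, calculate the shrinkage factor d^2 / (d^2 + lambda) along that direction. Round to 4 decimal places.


Denominator = d^2 + lambda = 14.19 + 1.24 = 15.4300.
Shrinkage = 14.19 / 15.4300 = 0.9196.

0.9196


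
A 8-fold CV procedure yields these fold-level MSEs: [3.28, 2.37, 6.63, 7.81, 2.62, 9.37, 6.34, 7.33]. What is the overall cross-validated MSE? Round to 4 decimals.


Sum of fold MSEs = 45.7500.
Average = 45.7500 / 8 = 5.7188.

5.7188


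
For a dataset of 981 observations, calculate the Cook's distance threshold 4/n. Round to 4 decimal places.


Cook's distance cutoff = 4/n = 4/981.
= 0.0041.

0.0041


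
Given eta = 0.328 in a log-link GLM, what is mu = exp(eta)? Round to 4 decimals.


The inverse log link gives:
mu = exp(0.328) = 1.3882.

1.3882


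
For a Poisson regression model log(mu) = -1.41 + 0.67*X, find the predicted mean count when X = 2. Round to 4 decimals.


Linear predictor: eta = -1.41 + (0.67)(2) = -0.0700.
Expected count: mu = exp(-0.0700) = 0.9324.

0.9324


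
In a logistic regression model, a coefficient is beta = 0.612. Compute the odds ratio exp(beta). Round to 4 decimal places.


The odds ratio is computed as:
OR = e^(0.612) = 1.8441.

1.8441


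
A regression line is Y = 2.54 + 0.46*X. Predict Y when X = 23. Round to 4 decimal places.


Predicted value:
Y = 2.54 + (0.46)(23) = 2.54 + 10.5800 = 13.1200.

13.1200


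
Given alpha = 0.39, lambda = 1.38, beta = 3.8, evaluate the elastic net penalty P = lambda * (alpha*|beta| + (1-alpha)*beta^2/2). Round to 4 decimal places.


alpha * |beta| = 0.39 * 3.8 = 1.4820.
(1-alpha) * beta^2/2 = 0.61 * 14.4400/2 = 4.4042.
Total = 1.38 * (1.4820 + 4.4042) = 8.1230.

8.1230


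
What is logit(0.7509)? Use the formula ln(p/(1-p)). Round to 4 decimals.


The odds are p/(1-p) = 0.7509 / 0.2491 = 3.0145.
logit(p) = ln(3.0145) = 1.1034.

1.1034


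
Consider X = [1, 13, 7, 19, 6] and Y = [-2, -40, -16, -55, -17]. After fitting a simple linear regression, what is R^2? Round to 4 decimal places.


After computing the OLS fit (b0=1.9149, b1=-3.0342):
SSres = 18.9741, SStot = 1794.0000.
R^2 = 1 - 18.9741/1794.0000 = 0.9894.

0.9894


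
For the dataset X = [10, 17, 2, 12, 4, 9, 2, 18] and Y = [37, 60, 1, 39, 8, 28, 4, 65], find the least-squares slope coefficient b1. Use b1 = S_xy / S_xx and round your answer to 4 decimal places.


Calculate xbar = 9.2500, ybar = 30.2500.
S_xx = 277.5000, S_xy = 1083.5000.
Using b1 = S_xy / S_xx = 1083.5000 / 277.5000, we get b1 = 3.9045.

3.9045


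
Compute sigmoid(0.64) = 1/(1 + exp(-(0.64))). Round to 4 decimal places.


Compute exp(-0.6400) = 0.5273.
Sigmoid = 1 / (1 + 0.5273) = 1 / 1.5273 = 0.6548.

0.6548


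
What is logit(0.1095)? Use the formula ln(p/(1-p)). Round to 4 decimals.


Compute the odds: 0.1095/0.8905 = 0.1230.
Take the natural log: ln(0.1230) = -2.0959.

-2.0959


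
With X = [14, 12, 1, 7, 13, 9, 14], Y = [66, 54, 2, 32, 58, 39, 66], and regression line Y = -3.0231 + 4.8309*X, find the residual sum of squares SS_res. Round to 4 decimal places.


Predicted values from Y = -3.0231 + 4.8309*X.
Residuals: [1.3905, -0.9477, 0.1922, 1.2068, -1.7786, -1.4550, 1.3905].
SSres = 11.5389.

11.5389


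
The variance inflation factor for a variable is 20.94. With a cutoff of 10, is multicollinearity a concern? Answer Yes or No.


Check: VIF = 20.94 vs threshold = 10.
Since 20.94 >= 10, the answer is Yes.

Yes


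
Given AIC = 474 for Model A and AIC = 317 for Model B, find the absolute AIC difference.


Compute |474 - 317| = 157.
Model B has the smaller AIC.

157


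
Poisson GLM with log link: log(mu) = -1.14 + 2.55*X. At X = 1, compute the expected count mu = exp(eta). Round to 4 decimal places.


eta = -1.14 + 2.55 * 1 = 1.4100.
mu = exp(1.4100) = 4.0960.

4.0960


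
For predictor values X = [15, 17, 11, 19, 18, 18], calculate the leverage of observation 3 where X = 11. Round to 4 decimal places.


n = 6, xbar = 16.3333.
SXX = sum((xi - xbar)^2) = 43.3333.
h = 1/6 + (11 - 16.3333)^2 / 43.3333 = 0.8231.

0.8231


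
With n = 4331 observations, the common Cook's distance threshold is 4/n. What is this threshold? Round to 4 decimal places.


Cook's distance cutoff = 4/n = 4/4331.
= 0.0009.

0.0009


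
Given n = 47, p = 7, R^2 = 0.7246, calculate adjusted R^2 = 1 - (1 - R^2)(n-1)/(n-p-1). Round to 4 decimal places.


Using the formula:
(1 - 0.7246) = 0.2754.
Multiply by 46/39: 0.2754 * 46 = 12.6684, then 12.6684 / 39 = 0.3248.
Adj R^2 = 1 - 0.3248 = 0.6752.

0.6752


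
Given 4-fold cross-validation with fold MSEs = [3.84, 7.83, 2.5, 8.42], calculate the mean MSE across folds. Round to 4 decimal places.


Add all fold MSEs: 22.5900.
Divide by k = 4: 22.5900/4 = 5.6475.

5.6475


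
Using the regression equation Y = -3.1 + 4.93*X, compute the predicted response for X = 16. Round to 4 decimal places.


Predicted value:
Y = -3.1 + (4.93)(16) = -3.1 + 78.8800 = 75.7800.

75.7800


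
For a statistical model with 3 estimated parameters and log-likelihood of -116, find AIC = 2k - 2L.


AIC = 2k - 2*loglik = 2(3) - 2(-116).
= 6 + 232 = 238.

238


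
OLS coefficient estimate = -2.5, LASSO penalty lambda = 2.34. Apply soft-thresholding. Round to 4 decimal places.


|beta_OLS| = 2.5.
lambda = 2.34.
Since |beta| > lambda, coefficient = sign(beta)*(|beta| - lambda) = -0.1600.
Result = -0.1600.

-0.1600


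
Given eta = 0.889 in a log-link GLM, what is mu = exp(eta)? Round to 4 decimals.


mu = exp(eta) = exp(0.889).
= 2.4327.

2.4327


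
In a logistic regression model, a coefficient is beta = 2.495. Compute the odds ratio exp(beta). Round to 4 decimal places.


Odds ratio = exp(beta) = exp(2.495).
= 12.1217.

12.1217


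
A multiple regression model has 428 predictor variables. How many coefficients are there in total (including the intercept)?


Including the intercept, the model has 428 predictor coefficients + 1 intercept.
Total = 429.

429


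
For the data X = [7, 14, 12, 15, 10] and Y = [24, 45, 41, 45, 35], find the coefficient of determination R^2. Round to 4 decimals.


Fit the OLS line: b0 = 6.7476, b1 = 2.6942.
SSres = 12.9466.
SStot = 312.0000.
R^2 = 1 - 12.9466/312.0000 = 0.9585.

0.9585


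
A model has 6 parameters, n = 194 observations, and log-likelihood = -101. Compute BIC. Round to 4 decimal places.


ln(194) = 5.267858.
k * ln(n) = 6 * 5.267858 = 31.607148.
-2L = 202.
BIC = 31.607148 + 202 = 233.607148, which rounds to 233.6071.

233.6071


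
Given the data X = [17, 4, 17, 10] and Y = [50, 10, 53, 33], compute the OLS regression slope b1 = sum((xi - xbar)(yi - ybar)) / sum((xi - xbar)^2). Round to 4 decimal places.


First compute the means: xbar = 12.0000, ybar = 36.5000.
Then S_xx = sum((xi - xbar)^2) = 118.0000.
S_xy = sum((xi - xbar)(yi - ybar)) = 369.0000.
b1 = S_xy / S_xx = 369.0000 / 118.0000 = 3.1271.

3.1271


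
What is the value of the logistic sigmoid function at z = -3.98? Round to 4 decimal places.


Compute exp(3.9800) = 53.5170.
Sigmoid = 1 / (1 + 53.5170) = 1 / 54.5170 = 0.0183.

0.0183


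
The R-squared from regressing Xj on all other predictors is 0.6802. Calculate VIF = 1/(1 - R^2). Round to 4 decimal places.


VIF = 1 / (1 - 0.6802).
= 1 / 0.3198 = 3.1270.

3.1270


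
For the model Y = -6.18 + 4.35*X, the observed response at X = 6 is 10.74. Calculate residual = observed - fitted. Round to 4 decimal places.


Predicted = -6.18 + 4.35 * 6 = 19.9200.
Residual = 10.74 - 19.9200 = -9.1800.

-9.1800


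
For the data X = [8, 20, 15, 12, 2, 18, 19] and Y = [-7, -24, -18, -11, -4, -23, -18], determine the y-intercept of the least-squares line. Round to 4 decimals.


Compute b1 = -1.1243 from the OLS formula.
With xbar = 13.4286 and ybar = -15.0000, the intercept is:
b0 = -15.0000 - -1.1243 * 13.4286 = 0.0979.

0.0979


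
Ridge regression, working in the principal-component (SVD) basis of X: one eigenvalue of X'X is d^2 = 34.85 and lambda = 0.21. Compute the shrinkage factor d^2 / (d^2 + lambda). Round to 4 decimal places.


Denominator = d^2 + lambda = 34.85 + 0.21 = 35.0600.
Shrinkage = 34.85 / 35.0600 = 0.9940.

0.9940


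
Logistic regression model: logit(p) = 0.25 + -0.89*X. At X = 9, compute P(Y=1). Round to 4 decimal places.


z = 0.25 + -0.89 * 9 = -7.7600.
Sigmoid: P = 1 / (1 + exp(7.7600)) = 0.0004.

0.0004


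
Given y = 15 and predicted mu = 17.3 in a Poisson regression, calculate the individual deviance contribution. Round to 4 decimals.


y/mu = 15/17.3 = 0.867052 (approx.), and ln(15/17.3) = -0.142656.
y * ln(y/mu) = 15 * -0.142656 = -2.139840.
y - mu = -2.3.
D = 2 * (-2.139840 - -2.3) = 0.320320, which rounds to 0.3203.

0.3203


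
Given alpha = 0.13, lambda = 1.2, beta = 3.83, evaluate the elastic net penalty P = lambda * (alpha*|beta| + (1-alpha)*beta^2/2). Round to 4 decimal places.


L1 component = 0.13 * |3.83| = 0.4979.
L2 component = 0.87 * 3.83^2 / 2 = 6.3810.
Penalty = 1.2 * (0.4979 + 6.3810) = 1.2 * 6.8789 = 8.2546.

8.2546


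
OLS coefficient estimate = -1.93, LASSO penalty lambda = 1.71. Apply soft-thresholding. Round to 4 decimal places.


Check: |-1.93| = 1.93 vs lambda = 1.71.
Since |beta| > lambda, coefficient = sign(beta)*(|beta| - lambda) = -0.2200.
Soft-thresholded coefficient = -0.2200.

-0.2200


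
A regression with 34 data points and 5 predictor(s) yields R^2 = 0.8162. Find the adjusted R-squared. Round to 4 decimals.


Using the formula:
(1 - 0.8162) = 0.1838.
Multiply by 33/28: 0.1838 * 33 = 6.0654, then 6.0654 / 28 = 0.2166.
Adj R^2 = 1 - 0.2166 = 0.7834.

0.7834
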